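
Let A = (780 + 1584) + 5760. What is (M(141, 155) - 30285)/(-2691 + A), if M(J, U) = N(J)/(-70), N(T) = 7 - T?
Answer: -1059908/190155 ≈ -5.5739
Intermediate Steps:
M(J, U) = -⅒ + J/70 (M(J, U) = (7 - J)/(-70) = (7 - J)*(-1/70) = -⅒ + J/70)
A = 8124 (A = 2364 + 5760 = 8124)
(M(141, 155) - 30285)/(-2691 + A) = ((-⅒ + (1/70)*141) - 30285)/(-2691 + 8124) = ((-⅒ + 141/70) - 30285)/5433 = (67/35 - 30285)*(1/5433) = -1059908/35*1/5433 = -1059908/190155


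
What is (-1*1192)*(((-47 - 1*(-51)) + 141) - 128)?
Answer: -20264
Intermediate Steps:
(-1*1192)*(((-47 - 1*(-51)) + 141) - 128) = -1192*(((-47 + 51) + 141) - 128) = -1192*((4 + 141) - 128) = -1192*(145 - 128) = -1192*17 = -20264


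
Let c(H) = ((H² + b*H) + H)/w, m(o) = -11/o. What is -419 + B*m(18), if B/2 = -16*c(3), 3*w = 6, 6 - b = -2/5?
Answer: -1709/15 ≈ -113.93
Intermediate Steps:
b = 32/5 (b = 6 - (-2)/5 = 6 - 1*(-⅖) = 6 + ⅖ = 32/5 ≈ 6.4000)
w = 2 (w = (⅓)*6 = 2)
c(H) = H²/2 + 37*H/10 (c(H) = ((H² + 32*H/5) + H)/2 = (H² + 37*H/5)*(½) = H²/2 + 37*H/10)
B = -2496/5 (B = 2*(-8*3*(37 + 5*3)/5) = 2*(-8*3*(37 + 15)/5) = 2*(-8*3*52/5) = 2*(-16*78/5) = 2*(-1248/5) = -2496/5 ≈ -499.20)
-419 + B*m(18) = -419 - (-27456)/(5*18) = -419 - 2496/5*(-11/18) = -419 + 4576/15 = -1709/15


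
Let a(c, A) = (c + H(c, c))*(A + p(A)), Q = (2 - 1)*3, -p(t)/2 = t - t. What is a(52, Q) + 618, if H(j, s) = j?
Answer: 930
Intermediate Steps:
p(t) = 0 (p(t) = -2*(t - t) = -2*0 = 0)
Q = 3 (Q = 1*3 = 3)
a(c, A) = 2*A*c (a(c, A) = (c + c)*(A + 0) = (2*c)*A = 2*A*c)
a(52, Q) + 618 = 2*3*52 + 618 = 312 + 618 = 930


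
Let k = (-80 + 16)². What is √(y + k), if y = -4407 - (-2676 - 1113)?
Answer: √3478 ≈ 58.975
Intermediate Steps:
y = -618 (y = -4407 - 1*(-3789) = -4407 + 3789 = -618)
k = 4096 (k = (-64)² = 4096)
√(y + k) = √(-618 + 4096) = √3478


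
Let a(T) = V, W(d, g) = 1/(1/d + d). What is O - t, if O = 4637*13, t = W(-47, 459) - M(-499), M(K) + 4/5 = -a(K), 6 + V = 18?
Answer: 133192769/2210 ≈ 60268.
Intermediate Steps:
V = 12 (V = -6 + 18 = 12)
W(d, g) = 1/(d + 1/d)
a(T) = 12
M(K) = -64/5 (M(K) = -⅘ - 1*12 = -⅘ - 12 = -64/5)
t = 28241/2210 (t = -47/(1 + (-47)²) - 1*(-64/5) = -47/(1 + 2209) + 64/5 = -47/2210 + 64/5 = 28241/2210 ≈ 12.779)
O = 60281
O - t = 60281 - 1*28241/2210 = 60281 - 28241/2210 = 133192769/2210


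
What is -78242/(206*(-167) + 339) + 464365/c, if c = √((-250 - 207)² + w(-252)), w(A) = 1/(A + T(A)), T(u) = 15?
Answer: 78242/34063 + 464365*√2932709811/24748606 ≈ 1018.4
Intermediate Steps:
w(A) = 1/(15 + A) (w(A) = 1/(A + 15) = 1/(15 + A))
c = 2*√2932709811/237 (c = √((-250 - 207)² + 1/(15 - 252)) = √((-457)² + 1/(-237)) = √(208849 - 1/237) = √(49497212/237) = 2*√2932709811/237 ≈ 457.00)
-78242/(206*(-167) + 339) + 464365/c = -78242/(206*(-167) + 339) + 464365/((2*√2932709811/237)) = -78242/(-34402 + 339) + 464365*(√2932709811/24748606) = -78242/(-34063) + 464365*√2932709811/24748606 = -78242*(-1/34063) + 464365*√2932709811/24748606 = 78242/34063 + 464365*√2932709811/24748606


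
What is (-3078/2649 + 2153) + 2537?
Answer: 4140244/883 ≈ 4688.8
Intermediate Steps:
(-3078/2649 + 2153) + 2537 = (-3078*1/2649 + 2153) + 2537 = (-1026/883 + 2153) + 2537 = 1900073/883 + 2537 = 4140244/883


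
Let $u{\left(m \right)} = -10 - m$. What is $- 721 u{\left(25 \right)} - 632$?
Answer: $24603$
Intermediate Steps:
$- 721 u{\left(25 \right)} - 632 = - 721 \left(-10 - 25\right) - 632 = \left(-721\right) \left(-35\right) - 632 = 25235 - 632 = 24603$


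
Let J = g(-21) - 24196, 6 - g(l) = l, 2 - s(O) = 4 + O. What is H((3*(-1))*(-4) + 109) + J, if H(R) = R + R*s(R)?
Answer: -38931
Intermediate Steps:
s(O) = -2 - O (s(O) = 2 - (4 + O) = 2 + (-4 - O) = -2 - O)
g(l) = 6 - l
J = -24169 (J = (6 - 1*(-21)) - 24196 = (6 + 21) - 24196 = 27 - 24196 = -24169)
H(R) = R + R*(-2 - R)
H((3*(-1))*(-4) + 109) + J = -((3*(-1))*(-4) + 109)*(1 + ((3*(-1))*(-4) + 109)) - 24169 = -(-3*(-4) + 109)*(1 + (-3*(-4) + 109)) - 24169 = -(12 + 109)*(1 + (12 + 109)) - 24169 = -1*121*(1 + 121) - 24169 = -1*121*122 - 24169 = -14762 - 24169 = -38931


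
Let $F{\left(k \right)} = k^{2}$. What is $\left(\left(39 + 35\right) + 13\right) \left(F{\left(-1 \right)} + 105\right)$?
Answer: $9222$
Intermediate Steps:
$\left(\left(39 + 35\right) + 13\right) \left(F{\left(-1 \right)} + 105\right) = \left(\left(39 + 35\right) + 13\right) \left(\left(-1\right)^{2} + 105\right) = \left(74 + 13\right) \left(1 + 105\right) = 87 \cdot 106 = 9222$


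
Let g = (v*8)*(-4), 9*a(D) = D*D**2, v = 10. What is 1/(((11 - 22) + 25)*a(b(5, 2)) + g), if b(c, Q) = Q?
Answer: -9/2768 ≈ -0.0032514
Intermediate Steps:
a(D) = D**3/9 (a(D) = (D*D**2)/9 = D**3/9)
g = -320 (g = (10*8)*(-4) = 80*(-4) = -320)
1/(((11 - 22) + 25)*a(b(5, 2)) + g) = 1/(((11 - 22) + 25)*((1/9)*2**3) - 320) = 1/((-11 + 25)*((1/9)*8) - 320) = 1/(14*(8/9) - 320) = 1/(112/9 - 320) = 1/(-2768/9) = -9/2768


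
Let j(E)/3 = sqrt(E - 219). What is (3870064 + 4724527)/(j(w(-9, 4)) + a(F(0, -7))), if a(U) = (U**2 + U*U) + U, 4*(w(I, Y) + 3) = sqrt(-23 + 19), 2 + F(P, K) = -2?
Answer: 17189182/(56 + 3*sqrt(2)*sqrt(-444 + I)) ≈ 86570.0 - 1.3795e+5*I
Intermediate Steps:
F(P, K) = -4 (F(P, K) = -2 - 2 = -4)
w(I, Y) = -3 + I/2 (w(I, Y) = -3 + sqrt(-23 + 19)/4 = -3 + sqrt(-4)/4 = -3 + (2*I)/4 = -3 + I/2)
a(U) = U + 2*U**2 (a(U) = (U**2 + U**2) + U = 2*U**2 + U = U + 2*U**2)
j(E) = 3*sqrt(-219 + E) (j(E) = 3*sqrt(E - 219) = 3*sqrt(-219 + E))
(3870064 + 4724527)/(j(w(-9, 4)) + a(F(0, -7))) = (3870064 + 4724527)/(3*sqrt(-219 + (-3 + I/2)) - 4*(1 + 2*(-4))) = 8594591/(3*sqrt(-222 + I/2) - 4*(1 - 8)) = 8594591/(3*sqrt(-222 + I/2) - 4*(-7)) = 8594591/(3*sqrt(-222 + I/2) + 28) = 8594591/(28 + 3*sqrt(-222 + I/2))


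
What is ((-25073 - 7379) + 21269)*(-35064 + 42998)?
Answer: -88725922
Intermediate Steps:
((-25073 - 7379) + 21269)*(-35064 + 42998) = (-32452 + 21269)*7934 = -11183*7934 = -88725922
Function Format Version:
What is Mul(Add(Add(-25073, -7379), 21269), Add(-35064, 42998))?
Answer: -88725922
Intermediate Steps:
Mul(Add(Add(-25073, -7379), 21269), Add(-35064, 42998)) = Mul(Add(-32452, 21269), 7934) = Mul(-11183, 7934) = -88725922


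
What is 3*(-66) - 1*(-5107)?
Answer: 4909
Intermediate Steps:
3*(-66) - 1*(-5107) = -198 + 5107 = 4909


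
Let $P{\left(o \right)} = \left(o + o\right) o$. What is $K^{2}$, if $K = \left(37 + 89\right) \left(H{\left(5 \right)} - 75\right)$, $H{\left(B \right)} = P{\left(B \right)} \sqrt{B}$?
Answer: $287752500 - 119070000 \sqrt{5} \approx 2.1504 \cdot 10^{7}$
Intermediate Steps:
$P{\left(o \right)} = 2 o^{2}$ ($P{\left(o \right)} = 2 o o = 2 o^{2}$)
$H{\left(B \right)} = 2 B^{\frac{5}{2}}$ ($H{\left(B \right)} = 2 B^{2} \sqrt{B} = 2 B^{\frac{5}{2}}$)
$K = -9450 + 6300 \sqrt{5}$ ($K = \left(37 + 89\right) \left(2 \cdot 5^{\frac{5}{2}} - 75\right) = 126 \left(2 \cdot 25 \sqrt{5} - 75\right) = 126 \left(50 \sqrt{5} - 75\right) = 126 \left(-75 + 50 \sqrt{5}\right) = -9450 + 6300 \sqrt{5} \approx 4637.2$)
$K^{2} = \left(-9450 + 6300 \sqrt{5}\right)^{2}$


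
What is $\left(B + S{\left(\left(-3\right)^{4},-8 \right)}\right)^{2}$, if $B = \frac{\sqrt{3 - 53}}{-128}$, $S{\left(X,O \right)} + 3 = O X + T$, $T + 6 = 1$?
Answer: $\frac{3525312487}{8192} + \frac{205 i \sqrt{2}}{4} \approx 4.3034 \cdot 10^{5} + 72.478 i$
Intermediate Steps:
$T = -5$ ($T = -6 + 1 = -5$)
$S{\left(X,O \right)} = -8 + O X$ ($S{\left(X,O \right)} = -3 + \left(O X - 5\right) = -3 + \left(-5 + O X\right) = -8 + O X$)
$B = - \frac{5 i \sqrt{2}}{128}$ ($B = \sqrt{-50} \left(- \frac{1}{128}\right) = 5 i \sqrt{2} \left(- \frac{1}{128}\right) = - \frac{5 i \sqrt{2}}{128} \approx - 0.055243 i$)
$\left(B + S{\left(\left(-3\right)^{4},-8 \right)}\right)^{2} = \left(- \frac{5 i \sqrt{2}}{128} - \left(8 + 8 \left(-3\right)^{4}\right)\right)^{2} = \left(- \frac{5 i \sqrt{2}}{128} - 656\right)^{2} = \left(-656 - \frac{5 i \sqrt{2}}{128}\right)^{2}$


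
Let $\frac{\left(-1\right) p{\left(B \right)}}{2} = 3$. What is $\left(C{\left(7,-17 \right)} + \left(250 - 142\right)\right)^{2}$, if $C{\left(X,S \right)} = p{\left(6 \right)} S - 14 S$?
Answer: $200704$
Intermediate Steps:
$p{\left(B \right)} = -6$ ($p{\left(B \right)} = \left(-2\right) 3 = -6$)
$C{\left(X,S \right)} = - 20 S$ ($C{\left(X,S \right)} = - 6 S - 14 S = - 20 S$)
$\left(C{\left(7,-17 \right)} + \left(250 - 142\right)\right)^{2} = \left(\left(-20\right) \left(-17\right) + \left(250 - 142\right)\right)^{2} = \left(340 + 108\right)^{2} = 448^{2} = 200704$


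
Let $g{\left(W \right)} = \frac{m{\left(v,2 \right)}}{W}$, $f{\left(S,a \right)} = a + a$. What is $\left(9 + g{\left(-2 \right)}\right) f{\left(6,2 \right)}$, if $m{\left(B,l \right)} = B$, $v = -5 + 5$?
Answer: $36$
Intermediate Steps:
$v = 0$
$f{\left(S,a \right)} = 2 a$
$g{\left(W \right)} = 0$ ($g{\left(W \right)} = \frac{0}{W} = 0$)
$\left(9 + g{\left(-2 \right)}\right) f{\left(6,2 \right)} = \left(9 + 0\right) 2 \cdot 2 = 9 \cdot 4 = 36$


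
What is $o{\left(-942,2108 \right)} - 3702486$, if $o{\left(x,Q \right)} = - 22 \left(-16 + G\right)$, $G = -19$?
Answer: $-3701716$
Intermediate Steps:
$o{\left(x,Q \right)} = 770$ ($o{\left(x,Q \right)} = - 22 \left(-16 - 19\right) = \left(-22\right) \left(-35\right) = 770$)
$o{\left(-942,2108 \right)} - 3702486 = 770 - 3702486 = -3701716$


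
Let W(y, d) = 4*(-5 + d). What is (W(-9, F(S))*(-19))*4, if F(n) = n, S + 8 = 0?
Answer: 3952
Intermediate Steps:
S = -8 (S = -8 + 0 = -8)
W(y, d) = -20 + 4*d
(W(-9, F(S))*(-19))*4 = ((-20 + 4*(-8))*(-19))*4 = ((-20 - 32)*(-19))*4 = -52*(-19)*4 = 988*4 = 3952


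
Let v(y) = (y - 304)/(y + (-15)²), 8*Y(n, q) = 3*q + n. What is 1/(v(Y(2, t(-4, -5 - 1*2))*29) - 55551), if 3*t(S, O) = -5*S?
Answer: -53/2944242 ≈ -1.8001e-5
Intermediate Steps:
t(S, O) = -5*S/3 (t(S, O) = (-5*S)/3 = -5*S/3)
Y(n, q) = n/8 + 3*q/8 (Y(n, q) = (3*q + n)/8 = (n + 3*q)/8 = n/8 + 3*q/8)
v(y) = (-304 + y)/(225 + y) (v(y) = (-304 + y)/(y + 225) = (-304 + y)/(225 + y))
1/(v(Y(2, t(-4, -5 - 1*2))*29) - 55551) = 1/((-304 + ((⅛)*2 + 3*(-5/3*(-4))/8)*29)/(225 + ((⅛)*2 + 3*(-5/3*(-4))/8)*29) - 55551) = 1/((-304 + (¼ + (3/8)*(20/3))*29)/(225 + (¼ + (3/8)*(20/3))*29) - 55551) = 1/((-304 + (¼ + 5/2)*29)/(225 + (¼ + 5/2)*29) - 55551) = 1/((-304 + (11/4)*29)/(225 + (11/4)*29) - 55551) = 1/((-304 + 319/4)/(225 + 319/4) - 55551) = 1/(-897/4/(1219/4) - 55551) = 1/((4/1219)*(-897/4) - 55551) = 1/(-39/53 - 55551) = 1/(-2944242/53) = -53/2944242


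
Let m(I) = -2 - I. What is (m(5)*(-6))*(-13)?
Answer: -546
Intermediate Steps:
(m(5)*(-6))*(-13) = ((-2 - 1*5)*(-6))*(-13) = ((-2 - 5)*(-6))*(-13) = -7*(-6)*(-13) = 42*(-13) = -546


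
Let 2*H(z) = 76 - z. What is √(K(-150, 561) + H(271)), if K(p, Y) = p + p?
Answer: I*√1590/2 ≈ 19.937*I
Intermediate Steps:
H(z) = 38 - z/2 (H(z) = (76 - z)/2 = 38 - z/2)
K(p, Y) = 2*p
√(K(-150, 561) + H(271)) = √(2*(-150) + (38 - ½*271)) = √(-300 + (38 - 271/2)) = √(-300 - 195/2) = √(-795/2) = I*√1590/2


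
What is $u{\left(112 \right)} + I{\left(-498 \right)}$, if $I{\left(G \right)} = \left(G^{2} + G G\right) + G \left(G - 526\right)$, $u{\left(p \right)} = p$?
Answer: $1006072$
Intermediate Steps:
$I{\left(G \right)} = 2 G^{2} + G \left(-526 + G\right)$ ($I{\left(G \right)} = \left(G^{2} + G^{2}\right) + G \left(-526 + G\right) = 2 G^{2} + G \left(-526 + G\right)$)
$u{\left(112 \right)} + I{\left(-498 \right)} = 112 - 498 \left(-526 + 3 \left(-498\right)\right) = 112 - 498 \left(-526 - 1494\right) = 112 - -1005960 = 112 + 1005960 = 1006072$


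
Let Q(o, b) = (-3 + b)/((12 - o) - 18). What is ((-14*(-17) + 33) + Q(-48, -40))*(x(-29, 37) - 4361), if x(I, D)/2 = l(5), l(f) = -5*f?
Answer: -50016329/42 ≈ -1.1909e+6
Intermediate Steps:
x(I, D) = -50 (x(I, D) = 2*(-5*5) = 2*(-25) = -50)
Q(o, b) = (-3 + b)/(-6 - o)
((-14*(-17) + 33) + Q(-48, -40))*(x(-29, 37) - 4361) = ((-14*(-17) + 33) + (3 - 1*(-40))/(6 - 48))*(-50 - 4361) = ((238 + 33) + (3 + 40)/(-42))*(-4411) = (271 - 1/42*43)*(-4411) = (271 - 43/42)*(-4411) = (11339/42)*(-4411) = -50016329/42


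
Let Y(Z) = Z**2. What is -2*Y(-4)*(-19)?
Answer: 608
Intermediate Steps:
-2*Y(-4)*(-19) = -2*(-4)**2*(-19) = -2*16*(-19) = -32*(-19) = 608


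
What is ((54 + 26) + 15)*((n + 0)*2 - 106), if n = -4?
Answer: -10830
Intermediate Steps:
((54 + 26) + 15)*((n + 0)*2 - 106) = ((54 + 26) + 15)*((-4 + 0)*2 - 106) = (80 + 15)*(-4*2 - 106) = 95*(-8 - 106) = 95*(-114) = -10830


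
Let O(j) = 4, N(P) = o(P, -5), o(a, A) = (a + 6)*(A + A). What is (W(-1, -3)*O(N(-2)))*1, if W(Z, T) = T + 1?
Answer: -8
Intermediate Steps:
o(a, A) = 2*A*(6 + a) (o(a, A) = (6 + a)*(2*A) = 2*A*(6 + a))
W(Z, T) = 1 + T
N(P) = -60 - 10*P (N(P) = 2*(-5)*(6 + P) = -60 - 10*P)
(W(-1, -3)*O(N(-2)))*1 = ((1 - 3)*4)*1 = -2*4*1 = -8*1 = -8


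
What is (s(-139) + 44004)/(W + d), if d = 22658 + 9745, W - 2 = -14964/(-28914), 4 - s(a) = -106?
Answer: 212585366/156162189 ≈ 1.3613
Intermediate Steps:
s(a) = 110 (s(a) = 4 - 1*(-106) = 4 + 106 = 110)
W = 12132/4819 (W = 2 - 14964/(-28914) = 2 - 14964*(-1/28914) = 2 + 2494/4819 = 12132/4819 ≈ 2.5175)
d = 32403
(s(-139) + 44004)/(W + d) = (110 + 44004)/(12132/4819 + 32403) = 44114/(156162189/4819) = 44114*(4819/156162189) = 212585366/156162189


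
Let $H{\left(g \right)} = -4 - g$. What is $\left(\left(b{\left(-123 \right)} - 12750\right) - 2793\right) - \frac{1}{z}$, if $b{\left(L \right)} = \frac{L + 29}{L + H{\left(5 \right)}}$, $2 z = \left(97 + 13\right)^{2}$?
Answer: $- \frac{141046264}{9075} \approx -15542.0$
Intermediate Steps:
$z = 6050$ ($z = \frac{\left(97 + 13\right)^{2}}{2} = \frac{110^{2}}{2} = \frac{1}{2} \cdot 12100 = 6050$)
$b{\left(L \right)} = \frac{29 + L}{-9 + L}$ ($b{\left(L \right)} = \frac{L + 29}{L - 9} = \frac{29 + L}{L - 9} = \frac{29 + L}{-9 + L}$)
$\left(\left(b{\left(-123 \right)} - 12750\right) - 2793\right) - \frac{1}{z} = \left(\left(\frac{29 - 123}{-9 - 123} - 12750\right) - 2793\right) - \frac{1}{6050} = \left(\left(\frac{1}{-132} \left(-94\right) - 12750\right) - 2793\right) - \frac{1}{6050} = \left(\left(\left(- \frac{1}{132}\right) \left(-94\right) - 12750\right) - 2793\right) - \frac{1}{6050} = \left(\left(\frac{47}{66} - 12750\right) - 2793\right) - \frac{1}{6050} = \left(- \frac{841453}{66} - 2793\right) - \frac{1}{6050} = - \frac{1025791}{66} - \frac{1}{6050} = - \frac{141046264}{9075}$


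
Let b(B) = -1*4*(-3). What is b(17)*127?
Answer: 1524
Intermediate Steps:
b(B) = 12 (b(B) = -4*(-3) = 12)
b(17)*127 = 12*127 = 1524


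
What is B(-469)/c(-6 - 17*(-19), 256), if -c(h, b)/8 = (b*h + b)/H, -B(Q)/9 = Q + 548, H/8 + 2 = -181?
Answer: -43371/27136 ≈ -1.5983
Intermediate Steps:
H = -1464 (H = -16 + 8*(-181) = -16 - 1448 = -1464)
B(Q) = -4932 - 9*Q (B(Q) = -9*(Q + 548) = -9*(548 + Q) = -4932 - 9*Q)
c(h, b) = b/183 + b*h/183 (c(h, b) = -8*(b*h + b)/(-1464) = -8*(b + b*h)*(-1)/1464 = -8*(-b/1464 - b*h/1464) = b/183 + b*h/183)
B(-469)/c(-6 - 17*(-19), 256) = (-4932 - 9*(-469))/(((1/183)*256*(1 + (-6 - 17*(-19))))) = (-4932 + 4221)/(((1/183)*256*(1 + (-6 + 323)))) = -711*183/(256*(1 + 317)) = -711/((1/183)*256*318) = -711/27136/61 = -711*61/27136 = -43371/27136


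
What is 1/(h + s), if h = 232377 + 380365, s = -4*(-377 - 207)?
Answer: 1/615078 ≈ 1.6258e-6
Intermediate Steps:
s = 2336 (s = -4*(-584) = 2336)
h = 612742
1/(h + s) = 1/(612742 + 2336) = 1/615078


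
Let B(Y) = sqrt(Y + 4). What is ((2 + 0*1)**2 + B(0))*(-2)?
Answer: -12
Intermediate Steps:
B(Y) = sqrt(4 + Y)
((2 + 0*1)**2 + B(0))*(-2) = ((2 + 0*1)**2 + sqrt(4 + 0))*(-2) = ((2 + 0)**2 + sqrt(4))*(-2) = (2**2 + 2)*(-2) = (4 + 2)*(-2) = 6*(-2) = -12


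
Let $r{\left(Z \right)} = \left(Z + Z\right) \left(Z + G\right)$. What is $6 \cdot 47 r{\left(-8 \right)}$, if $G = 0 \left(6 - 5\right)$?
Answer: $36096$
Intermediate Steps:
$G = 0$ ($G = 0 \left(6 - 5\right) = 0 \cdot 1 = 0$)
$r{\left(Z \right)} = 2 Z^{2}$ ($r{\left(Z \right)} = \left(Z + Z\right) \left(Z + 0\right) = 2 Z Z = 2 Z^{2}$)
$6 \cdot 47 r{\left(-8 \right)} = 6 \cdot 47 \cdot 2 \left(-8\right)^{2} = 282 \cdot 2 \cdot 64 = 282 \cdot 128 = 36096$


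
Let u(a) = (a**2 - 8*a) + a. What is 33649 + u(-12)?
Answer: 33877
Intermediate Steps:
u(a) = a**2 - 7*a
33649 + u(-12) = 33649 - 12*(-7 - 12) = 33649 - 12*(-19) = 33649 + 228 = 33877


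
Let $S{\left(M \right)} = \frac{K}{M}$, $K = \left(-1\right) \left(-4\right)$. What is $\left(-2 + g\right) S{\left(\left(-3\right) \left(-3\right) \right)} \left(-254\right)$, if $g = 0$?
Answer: $\frac{2032}{9} \approx 225.78$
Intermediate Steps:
$K = 4$
$S{\left(M \right)} = \frac{4}{M}$
$\left(-2 + g\right) S{\left(\left(-3\right) \left(-3\right) \right)} \left(-254\right) = \left(-2 + 0\right) \frac{4}{\left(-3\right) \left(-3\right)} \left(-254\right) = - 2 \cdot \frac{4}{9} \left(-254\right) = - 2 \cdot 4 \cdot \frac{1}{9} \left(-254\right) = \left(-2\right) \frac{4}{9} \left(-254\right) = \left(- \frac{8}{9}\right) \left(-254\right) = \frac{2032}{9}$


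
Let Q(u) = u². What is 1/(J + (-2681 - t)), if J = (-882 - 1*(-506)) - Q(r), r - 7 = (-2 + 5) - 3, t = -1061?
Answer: -1/2045 ≈ -0.00048900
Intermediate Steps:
r = 7 (r = 7 + ((-2 + 5) - 3) = 7 + (3 - 3) = 7 + 0 = 7)
J = -425 (J = (-882 - 1*(-506)) - 1*7² = (-882 + 506) - 1*49 = -376 - 49 = -425)
1/(J + (-2681 - t)) = 1/(-425 + (-2681 - 1*(-1061))) = 1/(-425 + (-2681 + 1061)) = 1/(-425 - 1620) = 1/(-2045) = -1/2045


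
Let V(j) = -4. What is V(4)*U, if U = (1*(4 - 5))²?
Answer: -4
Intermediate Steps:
U = 1 (U = (1*(-1))² = (-1)² = 1)
V(4)*U = -4*1 = -4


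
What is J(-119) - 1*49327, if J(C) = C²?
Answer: -35166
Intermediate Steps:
J(-119) - 1*49327 = (-119)² - 1*49327 = 14161 - 49327 = -35166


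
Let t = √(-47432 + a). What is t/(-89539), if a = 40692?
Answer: -2*I*√1685/89539 ≈ -0.00091689*I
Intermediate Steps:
t = 2*I*√1685 (t = √(-47432 + 40692) = √(-6740) = 2*I*√1685 ≈ 82.098*I)
t/(-89539) = (2*I*√1685)/(-89539) = (2*I*√1685)*(-1/89539) = -2*I*√1685/89539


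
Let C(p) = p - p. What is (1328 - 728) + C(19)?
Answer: 600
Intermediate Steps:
C(p) = 0
(1328 - 728) + C(19) = (1328 - 728) + 0 = 600 + 0 = 600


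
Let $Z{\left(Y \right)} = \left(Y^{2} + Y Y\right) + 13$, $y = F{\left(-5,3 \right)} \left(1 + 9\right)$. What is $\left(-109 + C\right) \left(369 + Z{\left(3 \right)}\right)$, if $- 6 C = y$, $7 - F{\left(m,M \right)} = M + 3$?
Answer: $- \frac{132800}{3} \approx -44267.0$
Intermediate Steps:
$F{\left(m,M \right)} = 4 - M$ ($F{\left(m,M \right)} = 7 - \left(M + 3\right) = 7 - \left(3 + M\right) = 4 - M$)
$y = 10$ ($y = \left(4 - 3\right) \left(1 + 9\right) = \left(4 - 3\right) 10 = 1 \cdot 10 = 10$)
$C = - \frac{5}{3}$ ($C = \left(- \frac{1}{6}\right) 10 = - \frac{5}{3} \approx -1.6667$)
$Z{\left(Y \right)} = 13 + 2 Y^{2}$ ($Z{\left(Y \right)} = \left(Y^{2} + Y^{2}\right) + 13 = 2 Y^{2} + 13 = 13 + 2 Y^{2}$)
$\left(-109 + C\right) \left(369 + Z{\left(3 \right)}\right) = \left(-109 - \frac{5}{3}\right) \left(369 + \left(13 + 2 \cdot 3^{2}\right)\right) = - \frac{332 \left(369 + \left(13 + 2 \cdot 9\right)\right)}{3} = - \frac{332 \left(369 + \left(13 + 18\right)\right)}{3} = - \frac{332 \left(369 + 31\right)}{3} = \left(- \frac{332}{3}\right) 400 = - \frac{132800}{3}$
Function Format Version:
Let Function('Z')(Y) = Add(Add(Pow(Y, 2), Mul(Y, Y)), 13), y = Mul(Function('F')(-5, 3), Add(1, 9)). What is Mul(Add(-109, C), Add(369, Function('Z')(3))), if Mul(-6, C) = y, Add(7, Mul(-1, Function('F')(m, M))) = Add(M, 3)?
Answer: Rational(-132800, 3) ≈ -44267.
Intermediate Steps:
Function('F')(m, M) = Add(4, Mul(-1, M)) (Function('F')(m, M) = Add(7, Mul(-1, Add(M, 3))) = Add(7, Mul(-1, Add(3, M))) = Add(7, Add(-3, Mul(-1, M))) = Add(4, Mul(-1, M)))
y = 10 (y = Mul(Add(4, Mul(-1, 3)), Add(1, 9)) = Mul(Add(4, -3), 10) = Mul(1, 10) = 10)
C = Rational(-5, 3) (C = Mul(Rational(-1, 6), 10) = Rational(-5, 3) ≈ -1.6667)
Function('Z')(Y) = Add(13, Mul(2, Pow(Y, 2))) (Function('Z')(Y) = Add(Add(Pow(Y, 2), Pow(Y, 2)), 13) = Add(Mul(2, Pow(Y, 2)), 13) = Add(13, Mul(2, Pow(Y, 2))))
Mul(Add(-109, C), Add(369, Function('Z')(3))) = Mul(Add(-109, Rational(-5, 3)), Add(369, Add(13, Mul(2, Pow(3, 2))))) = Mul(Rational(-332, 3), Add(369, Add(13, Mul(2, 9)))) = Mul(Rational(-332, 3), Add(369, Add(13, 18))) = Mul(Rational(-332, 3), Add(369, 31)) = Mul(Rational(-332, 3), 400) = Rational(-132800, 3)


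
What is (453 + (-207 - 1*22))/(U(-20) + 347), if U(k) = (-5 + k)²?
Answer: 56/243 ≈ 0.23045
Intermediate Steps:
(453 + (-207 - 1*22))/(U(-20) + 347) = (453 + (-207 - 1*22))/((-5 - 20)² + 347) = (453 + (-207 - 22))/((-25)² + 347) = (453 - 229)/(625 + 347) = 224/972 = 224*(1/972) = 56/243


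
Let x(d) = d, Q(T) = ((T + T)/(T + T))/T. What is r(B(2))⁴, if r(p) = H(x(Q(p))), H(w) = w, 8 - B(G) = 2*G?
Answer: 1/256 ≈ 0.0039063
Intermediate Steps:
B(G) = 8 - 2*G
Q(T) = 1/T (Q(T) = ((2*T)/((2*T)))/T = ((2*T)*(1/(2*T)))/T = 1/T)
r(p) = 1/p
r(B(2))⁴ = (1/(8 - 2*2))⁴ = (1/(8 - 4))⁴ = (1/4)⁴ = (¼)⁴ = 1/256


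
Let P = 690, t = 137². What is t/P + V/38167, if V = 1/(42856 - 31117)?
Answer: 934367561143/34349918330 ≈ 27.201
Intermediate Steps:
t = 18769
V = 1/11739 ≈ 8.5186e-5
t/P + V/38167 = 18769/690 + (1/11739)/38167 = 18769*(1/690) + (1/11739)*(1/38167) = 18769/690 + 1/448042413 = 934367561143/34349918330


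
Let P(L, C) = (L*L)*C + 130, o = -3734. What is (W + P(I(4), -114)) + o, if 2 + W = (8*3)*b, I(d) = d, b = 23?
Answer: -4878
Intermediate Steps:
P(L, C) = 130 + C*L² (P(L, C) = L²*C + 130 = C*L² + 130 = 130 + C*L²)
W = 550 (W = -2 + (8*3)*23 = -2 + 24*23 = -2 + 552 = 550)
(W + P(I(4), -114)) + o = (550 + (130 - 114*4²)) - 3734 = (550 + (130 - 114*16)) - 3734 = (550 + (130 - 1824)) - 3734 = (550 - 1694) - 3734 = -1144 - 3734 = -4878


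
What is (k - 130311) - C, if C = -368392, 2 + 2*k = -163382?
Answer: 156389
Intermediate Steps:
k = -81692 (k = -1 + (1/2)*(-163382) = -1 - 81691 = -81692)
(k - 130311) - C = (-81692 - 130311) - 1*(-368392) = -212003 + 368392 = 156389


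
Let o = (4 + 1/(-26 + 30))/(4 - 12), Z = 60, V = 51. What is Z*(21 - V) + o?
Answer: -57617/32 ≈ -1800.5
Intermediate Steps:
o = -17/32 (o = (4 + 1/4)/(-8) = (4 + 1/4)*(-1/8) = (17/4)*(-1/8) = -17/32 ≈ -0.53125)
Z*(21 - V) + o = 60*(21 - 1*51) - 17/32 = 60*(21 - 51) - 17/32 = 60*(-30) - 17/32 = -1800 - 17/32 = -57617/32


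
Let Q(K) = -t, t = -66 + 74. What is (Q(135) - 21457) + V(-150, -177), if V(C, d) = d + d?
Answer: -21819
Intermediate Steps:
t = 8
V(C, d) = 2*d
Q(K) = -8 (Q(K) = -1*8 = -8)
(Q(135) - 21457) + V(-150, -177) = (-8 - 21457) + 2*(-177) = -21465 - 354 = -21819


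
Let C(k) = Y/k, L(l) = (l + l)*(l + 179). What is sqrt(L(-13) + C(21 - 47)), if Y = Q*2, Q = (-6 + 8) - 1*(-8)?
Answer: I*sqrt(729534)/13 ≈ 65.702*I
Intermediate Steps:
L(l) = 2*l*(179 + l) (L(l) = (2*l)*(179 + l) = 2*l*(179 + l))
Q = 10 (Q = 2 + 8 = 10)
Y = 20 (Y = 10*2 = 20)
C(k) = 20/k
sqrt(L(-13) + C(21 - 47)) = sqrt(2*(-13)*(179 - 13) + 20/(21 - 47)) = sqrt(2*(-13)*166 + 20/(-26)) = sqrt(-4316 + 20*(-1/26)) = sqrt(-4316 - 10/13) = sqrt(-56118/13) = I*sqrt(729534)/13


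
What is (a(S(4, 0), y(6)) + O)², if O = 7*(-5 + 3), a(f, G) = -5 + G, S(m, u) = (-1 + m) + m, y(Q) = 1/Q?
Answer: 12769/36 ≈ 354.69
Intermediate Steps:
S(m, u) = -1 + 2*m
O = -14 (O = 7*(-2) = -14)
(a(S(4, 0), y(6)) + O)² = ((-5 + 1/6) - 14)² = ((-5 + ⅙) - 14)² = (-29/6 - 14)² = (-113/6)² = 12769/36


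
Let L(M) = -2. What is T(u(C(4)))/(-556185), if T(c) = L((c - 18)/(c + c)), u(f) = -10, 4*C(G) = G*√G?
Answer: 2/556185 ≈ 3.5959e-6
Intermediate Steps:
C(G) = G^(3/2)/4 (C(G) = (G*√G)/4 = G^(3/2)/4)
T(c) = -2
T(u(C(4)))/(-556185) = -2/(-556185) = -2*(-1/556185) = 2/556185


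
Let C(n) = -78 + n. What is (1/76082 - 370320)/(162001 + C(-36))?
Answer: -28174686239/12316686734 ≈ -2.2875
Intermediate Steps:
(1/76082 - 370320)/(162001 + C(-36)) = (1/76082 - 370320)/(162001 + (-78 - 36)) = (1/76082 - 370320)/(162001 - 114) = -28174686239/76082/161887 = -28174686239/76082*1/161887 = -28174686239/12316686734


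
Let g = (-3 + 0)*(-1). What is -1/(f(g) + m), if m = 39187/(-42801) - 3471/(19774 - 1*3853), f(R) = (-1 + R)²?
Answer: -25238323/72343718 ≈ -0.34887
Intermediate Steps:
g = 3 (g = -3*(-1) = 3)
m = -28609574/25238323 (m = 39187*(-1/42801) - 3471/(19774 - 3853) = -39187/42801 - 3471/15921 = -39187/42801 - 3471*1/15921 = -39187/42801 - 1157/5307 = -28609574/25238323 ≈ -1.1336)
-1/(f(g) + m) = -1/((-1 + 3)² - 28609574/25238323) = -1/(2² - 28609574/25238323) = -1/(4 - 28609574/25238323) = -1/72343718/25238323 = -1*25238323/72343718 = -25238323/72343718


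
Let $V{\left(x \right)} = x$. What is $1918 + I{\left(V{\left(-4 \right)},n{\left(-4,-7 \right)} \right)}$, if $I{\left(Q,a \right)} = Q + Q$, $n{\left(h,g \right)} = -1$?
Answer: $1910$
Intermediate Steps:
$I{\left(Q,a \right)} = 2 Q$
$1918 + I{\left(V{\left(-4 \right)},n{\left(-4,-7 \right)} \right)} = 1918 + 2 \left(-4\right) = 1918 - 8 = 1910$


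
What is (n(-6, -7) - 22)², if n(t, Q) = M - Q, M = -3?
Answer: 324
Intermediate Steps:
n(t, Q) = -3 - Q
(n(-6, -7) - 22)² = ((-3 - 1*(-7)) - 22)² = ((-3 + 7) - 22)² = (4 - 22)² = (-18)² = 324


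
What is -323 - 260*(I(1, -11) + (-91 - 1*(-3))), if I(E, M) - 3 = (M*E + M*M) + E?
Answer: -7083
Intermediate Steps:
I(E, M) = 3 + E + M² + E*M (I(E, M) = 3 + ((M*E + M*M) + E) = 3 + ((E*M + M²) + E) = 3 + ((M² + E*M) + E) = 3 + (E + M² + E*M) = 3 + E + M² + E*M)
-323 - 260*(I(1, -11) + (-91 - 1*(-3))) = -323 - 260*((3 + 1 + (-11)² + 1*(-11)) + (-91 - 1*(-3))) = -323 - 260*((3 + 1 + 121 - 11) + (-91 + 3)) = -323 - 260*(114 - 88) = -323 - 260*26 = -323 - 6760 = -7083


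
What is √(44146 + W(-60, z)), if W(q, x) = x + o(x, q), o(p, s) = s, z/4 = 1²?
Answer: √44090 ≈ 209.98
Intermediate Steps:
z = 4 (z = 4*1² = 4*1 = 4)
W(q, x) = q + x (W(q, x) = x + q = q + x)
√(44146 + W(-60, z)) = √(44146 + (-60 + 4)) = √(44146 - 56) = √44090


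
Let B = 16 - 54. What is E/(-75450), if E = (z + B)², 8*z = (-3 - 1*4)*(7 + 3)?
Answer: -34969/1207200 ≈ -0.028967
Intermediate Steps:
B = -38
z = -35/4 (z = ((-3 - 1*4)*(7 + 3))/8 = ((-3 - 4)*10)/8 = (-7*10)/8 = (⅛)*(-70) = -35/4 ≈ -8.7500)
E = 34969/16 (E = (-35/4 - 38)² = (-187/4)² = 34969/16 ≈ 2185.6)
E/(-75450) = (34969/16)/(-75450) = (34969/16)*(-1/75450) = -34969/1207200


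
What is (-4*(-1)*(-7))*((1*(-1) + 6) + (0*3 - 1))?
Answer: -112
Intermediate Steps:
(-4*(-1)*(-7))*((1*(-1) + 6) + (0*3 - 1)) = (4*(-7))*((-1 + 6) + (0 - 1)) = -28*(5 - 1) = -28*4 = -112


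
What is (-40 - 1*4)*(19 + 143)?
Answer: -7128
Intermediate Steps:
(-40 - 1*4)*(19 + 143) = (-40 - 4)*162 = -44*162 = -7128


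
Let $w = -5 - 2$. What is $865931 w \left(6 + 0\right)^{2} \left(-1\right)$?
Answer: $218214612$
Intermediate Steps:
$w = -7$ ($w = -5 - 2 = -7$)
$865931 w \left(6 + 0\right)^{2} \left(-1\right) = 865931 - 7 \left(6 + 0\right)^{2} \left(-1\right) = 865931 - 7 \cdot 6^{2} \left(-1\right) = 865931 \left(-7\right) 36 \left(-1\right) = 865931 \left(\left(-252\right) \left(-1\right)\right) = 865931 \cdot 252 = 218214612$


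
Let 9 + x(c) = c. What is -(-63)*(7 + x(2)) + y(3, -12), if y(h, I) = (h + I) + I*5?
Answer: -69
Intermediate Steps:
x(c) = -9 + c
y(h, I) = h + 6*I (y(h, I) = (I + h) + 5*I = h + 6*I)
-(-63)*(7 + x(2)) + y(3, -12) = -(-63)*(7 + (-9 + 2)) + (3 + 6*(-12)) = -(-63)*(7 - 7) + (3 - 72) = -(-63)*0 - 69 = -63*0 - 69 = 0 - 69 = -69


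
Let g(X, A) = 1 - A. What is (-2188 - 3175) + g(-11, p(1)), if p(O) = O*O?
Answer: -5363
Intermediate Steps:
p(O) = O²
(-2188 - 3175) + g(-11, p(1)) = (-2188 - 3175) + (1 - 1*1²) = -5363 + (1 - 1*1) = -5363 + (1 - 1) = -5363 + 0 = -5363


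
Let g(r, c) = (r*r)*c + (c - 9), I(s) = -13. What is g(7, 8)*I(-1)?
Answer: -5083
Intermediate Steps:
g(r, c) = -9 + c + c*r**2 (g(r, c) = r**2*c + (-9 + c) = c*r**2 + (-9 + c) = -9 + c + c*r**2)
g(7, 8)*I(-1) = (-9 + 8 + 8*7**2)*(-13) = (-9 + 8 + 8*49)*(-13) = (-9 + 8 + 392)*(-13) = 391*(-13) = -5083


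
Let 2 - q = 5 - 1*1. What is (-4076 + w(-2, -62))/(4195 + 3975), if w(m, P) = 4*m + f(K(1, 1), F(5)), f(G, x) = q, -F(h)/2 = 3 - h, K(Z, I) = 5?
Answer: -2043/4085 ≈ -0.50012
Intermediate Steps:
F(h) = -6 + 2*h (F(h) = -2*(3 - h) = -6 + 2*h)
q = -2 (q = 2 - (5 - 1*1) = 2 - (5 - 1) = 2 - 1*4 = 2 - 4 = -2)
f(G, x) = -2
w(m, P) = -2 + 4*m (w(m, P) = 4*m - 2 = -2 + 4*m)
(-4076 + w(-2, -62))/(4195 + 3975) = (-4076 + (-2 + 4*(-2)))/(4195 + 3975) = (-4076 + (-2 - 8))/8170 = (-4076 - 10)*(1/8170) = -4086*1/8170 = -2043/4085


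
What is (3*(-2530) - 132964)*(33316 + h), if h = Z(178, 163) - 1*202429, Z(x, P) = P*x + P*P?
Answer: 15957095620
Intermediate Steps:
Z(x, P) = P² + P*x (Z(x, P) = P*x + P² = P² + P*x)
h = -146846 (h = 163*(163 + 178) - 1*202429 = 163*341 - 202429 = 55583 - 202429 = -146846)
(3*(-2530) - 132964)*(33316 + h) = (3*(-2530) - 132964)*(33316 - 146846) = (-7590 - 132964)*(-113530) = -140554*(-113530) = 15957095620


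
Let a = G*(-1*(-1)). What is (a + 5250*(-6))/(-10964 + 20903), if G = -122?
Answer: -31622/9939 ≈ -3.1816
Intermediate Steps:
a = -122 (a = -(-122)*(-1) = -122*1 = -122)
(a + 5250*(-6))/(-10964 + 20903) = (-122 + 5250*(-6))/(-10964 + 20903) = (-122 - 31500)/9939 = -31622*1/9939 = -31622/9939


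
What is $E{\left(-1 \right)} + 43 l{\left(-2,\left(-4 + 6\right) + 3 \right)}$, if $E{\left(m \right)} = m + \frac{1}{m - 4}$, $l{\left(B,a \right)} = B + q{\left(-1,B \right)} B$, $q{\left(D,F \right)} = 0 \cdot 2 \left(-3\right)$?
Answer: $- \frac{436}{5} \approx -87.2$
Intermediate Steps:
$q{\left(D,F \right)} = 0$ ($q{\left(D,F \right)} = 0 \left(-3\right) = 0$)
$l{\left(B,a \right)} = B$ ($l{\left(B,a \right)} = B + 0 B = B + 0 = B$)
$E{\left(m \right)} = m + \frac{1}{-4 + m}$
$E{\left(-1 \right)} + 43 l{\left(-2,\left(-4 + 6\right) + 3 \right)} = \frac{1 + \left(-1\right)^{2} - -4}{-4 - 1} + 43 \left(-2\right) = \frac{1 + 1 + 4}{-5} - 86 = \left(- \frac{1}{5}\right) 6 - 86 = - \frac{6}{5} - 86 = - \frac{436}{5}$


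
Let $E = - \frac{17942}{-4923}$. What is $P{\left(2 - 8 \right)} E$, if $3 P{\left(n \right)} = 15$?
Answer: $\frac{89710}{4923} \approx 18.223$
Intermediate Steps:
$P{\left(n \right)} = 5$ ($P{\left(n \right)} = \frac{1}{3} \cdot 15 = 5$)
$E = \frac{17942}{4923}$ ($E = \left(-17942\right) \left(- \frac{1}{4923}\right) = \frac{17942}{4923} \approx 3.6445$)
$P{\left(2 - 8 \right)} E = 5 \cdot \frac{17942}{4923} = \frac{89710}{4923}$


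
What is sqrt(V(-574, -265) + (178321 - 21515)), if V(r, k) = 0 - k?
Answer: sqrt(157071) ≈ 396.32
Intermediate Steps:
V(r, k) = -k
sqrt(V(-574, -265) + (178321 - 21515)) = sqrt(-1*(-265) + (178321 - 21515)) = sqrt(265 + 156806) = sqrt(157071)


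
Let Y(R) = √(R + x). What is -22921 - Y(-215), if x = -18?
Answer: -22921 - I*√233 ≈ -22921.0 - 15.264*I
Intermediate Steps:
Y(R) = √(-18 + R) (Y(R) = √(R - 18) = √(-18 + R))
-22921 - Y(-215) = -22921 - √(-18 - 215) = -22921 - √(-233) = -22921 - I*√233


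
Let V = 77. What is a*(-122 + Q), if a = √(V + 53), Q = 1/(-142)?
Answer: -17325*√130/142 ≈ -1391.1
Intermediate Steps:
Q = -1/142 ≈ -0.0070423
a = √130 (a = √(77 + 53) = √130 ≈ 11.402)
a*(-122 + Q) = √130*(-122 - 1/142) = √130*(-17325/142) = -17325*√130/142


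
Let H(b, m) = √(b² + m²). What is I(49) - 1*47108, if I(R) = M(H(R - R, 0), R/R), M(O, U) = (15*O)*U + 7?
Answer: -47101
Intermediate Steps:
M(O, U) = 7 + 15*O*U (M(O, U) = 15*O*U + 7 = 7 + 15*O*U)
I(R) = 7 (I(R) = 7 + 15*√((R - R)² + 0²)*(R/R) = 7 + 15*√(0² + 0)*1 = 7 + 15*√(0 + 0)*1 = 7 + 15*√0*1 = 7 + 15*0*1 = 7 + 0 = 7)
I(49) - 1*47108 = 7 - 1*47108 = 7 - 47108 = -47101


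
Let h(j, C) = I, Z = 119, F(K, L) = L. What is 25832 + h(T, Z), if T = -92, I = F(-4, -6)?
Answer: 25826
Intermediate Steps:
I = -6
h(j, C) = -6
25832 + h(T, Z) = 25832 - 6 = 25826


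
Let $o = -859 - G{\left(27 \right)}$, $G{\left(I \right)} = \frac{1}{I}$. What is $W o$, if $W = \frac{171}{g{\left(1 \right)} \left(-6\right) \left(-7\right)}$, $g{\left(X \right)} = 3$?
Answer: $- \frac{220343}{189} \approx -1165.8$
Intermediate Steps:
$o = - \frac{23194}{27}$ ($o = -859 - \frac{1}{27} = - \frac{23194}{27} \approx -859.04$)
$W = \frac{19}{14}$ ($W = \frac{171}{3 \left(-6\right) \left(-7\right)} = \frac{171}{\left(-18\right) \left(-7\right)} = \frac{171}{126} = 171 \cdot \frac{1}{126} = \frac{19}{14} \approx 1.3571$)
$W o = \frac{19}{14} \left(- \frac{23194}{27}\right) = - \frac{220343}{189}$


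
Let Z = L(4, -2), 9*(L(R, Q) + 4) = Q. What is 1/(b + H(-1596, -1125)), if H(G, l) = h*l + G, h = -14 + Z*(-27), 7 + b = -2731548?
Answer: -1/2845651 ≈ -3.5141e-7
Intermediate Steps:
L(R, Q) = -4 + Q/9
Z = -38/9 (Z = -4 + (⅑)*(-2) = -4 - 2/9 = -38/9 ≈ -4.2222)
b = -2731555 (b = -7 - 2731548 = -2731555)
h = 100 (h = -14 - 38/9*(-27) = -14 + 114 = 100)
H(G, l) = G + 100*l (H(G, l) = 100*l + G = G + 100*l)
1/(b + H(-1596, -1125)) = 1/(-2731555 + (-1596 + 100*(-1125))) = 1/(-2731555 + (-1596 - 112500)) = 1/(-2731555 - 114096) = 1/(-2845651) = -1/2845651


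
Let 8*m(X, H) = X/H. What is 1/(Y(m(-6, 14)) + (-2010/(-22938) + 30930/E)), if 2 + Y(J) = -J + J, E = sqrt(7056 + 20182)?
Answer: 126883469969/2330086060918917 + 75342020995*sqrt(27238)/2330086060918917 ≈ 0.0053909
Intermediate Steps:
m(X, H) = X/(8*H) (m(X, H) = (X/H)/8 = X/(8*H))
E = sqrt(27238) ≈ 165.04
Y(J) = -2 (Y(J) = -2 + (-J + J) = -2 + 0 = -2)
1/(Y(m(-6, 14)) + (-2010/(-22938) + 30930/E)) = 1/(-2 + (-2010/(-22938) + 30930/(sqrt(27238)))) = 1/(-2 + (-2010*(-1/22938) + 30930*(sqrt(27238)/27238))) = 1/(-2 + (335/3823 + 15465*sqrt(27238)/13619)) = 1/(-7311/3823 + 15465*sqrt(27238)/13619)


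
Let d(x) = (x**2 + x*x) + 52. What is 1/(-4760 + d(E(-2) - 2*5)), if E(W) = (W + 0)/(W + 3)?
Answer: -1/4420 ≈ -0.00022624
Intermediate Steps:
E(W) = W/(3 + W)
d(x) = 52 + 2*x**2 (d(x) = (x**2 + x**2) + 52 = 2*x**2 + 52 = 52 + 2*x**2)
1/(-4760 + d(E(-2) - 2*5)) = 1/(-4760 + (52 + 2*(-2/(3 - 2) - 2*5)**2)) = 1/(-4760 + (52 + 2*(-2/1 - 10)**2)) = 1/(-4760 + (52 + 2*(-2*1 - 10)**2)) = 1/(-4760 + (52 + 2*(-2 - 10)**2)) = 1/(-4760 + (52 + 2*(-12)**2)) = 1/(-4760 + (52 + 2*144)) = 1/(-4760 + (52 + 288)) = 1/(-4760 + 340) = 1/(-4420) = -1/4420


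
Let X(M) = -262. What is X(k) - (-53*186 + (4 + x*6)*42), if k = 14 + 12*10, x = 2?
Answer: 8924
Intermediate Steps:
k = 134 (k = 14 + 120 = 134)
X(k) - (-53*186 + (4 + x*6)*42) = -262 - (-53*186 + (4 + 2*6)*42) = -262 - (-9858 + (4 + 12)*42) = -262 - (-9858 + 16*42) = -262 - (-9858 + 672) = -262 - 1*(-9186) = -262 + 9186 = 8924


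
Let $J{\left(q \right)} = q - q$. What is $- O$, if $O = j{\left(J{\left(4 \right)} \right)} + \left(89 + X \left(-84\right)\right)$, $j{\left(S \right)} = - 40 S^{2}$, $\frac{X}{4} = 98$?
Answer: $32839$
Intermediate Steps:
$J{\left(q \right)} = 0$
$X = 392$ ($X = 4 \cdot 98 = 392$)
$O = -32839$ ($O = - 40 \cdot 0^{2} + \left(89 + 392 \left(-84\right)\right) = \left(-40\right) 0 + \left(89 - 32928\right) = 0 - 32839 = -32839$)
$- O = \left(-1\right) \left(-32839\right) = 32839$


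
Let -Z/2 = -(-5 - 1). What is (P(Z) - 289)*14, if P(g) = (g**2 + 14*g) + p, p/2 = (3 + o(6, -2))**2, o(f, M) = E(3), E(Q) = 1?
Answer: -3934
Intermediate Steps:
o(f, M) = 1
Z = -12 (Z = -(-2)*(-5 - 1) = -(-2)*(-6) = -2*6 = -12)
p = 32 (p = 2*(3 + 1)**2 = 2*4**2 = 2*16 = 32)
P(g) = 32 + g**2 + 14*g (P(g) = (g**2 + 14*g) + 32 = 32 + g**2 + 14*g)
(P(Z) - 289)*14 = ((32 + (-12)**2 + 14*(-12)) - 289)*14 = ((32 + 144 - 168) - 289)*14 = (8 - 289)*14 = -281*14 = -3934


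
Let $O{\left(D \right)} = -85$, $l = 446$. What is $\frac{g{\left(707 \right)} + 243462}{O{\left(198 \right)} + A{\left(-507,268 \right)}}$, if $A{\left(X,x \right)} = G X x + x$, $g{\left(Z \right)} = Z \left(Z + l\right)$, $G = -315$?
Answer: $\frac{1058633}{42801123} \approx 0.024734$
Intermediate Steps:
$g{\left(Z \right)} = Z \left(446 + Z\right)$ ($g{\left(Z \right)} = Z \left(Z + 446\right) = Z \left(446 + Z\right)$)
$A{\left(X,x \right)} = x - 315 X x$ ($A{\left(X,x \right)} = - 315 X x + x = x - 315 X x$)
$\frac{g{\left(707 \right)} + 243462}{O{\left(198 \right)} + A{\left(-507,268 \right)}} = \frac{707 \left(446 + 707\right) + 243462}{-85 + 268 \left(1 - -159705\right)} = \frac{707 \cdot 1153 + 243462}{-85 + 268 \left(1 + 159705\right)} = \frac{815171 + 243462}{-85 + 268 \cdot 159706} = \frac{1058633}{-85 + 42801208} = \frac{1058633}{42801123}$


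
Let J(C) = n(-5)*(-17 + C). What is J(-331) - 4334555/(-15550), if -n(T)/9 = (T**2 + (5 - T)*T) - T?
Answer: -193943489/3110 ≈ -62361.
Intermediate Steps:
n(T) = -9*T**2 + 9*T - 9*T*(5 - T) (n(T) = -9*((T**2 + (5 - T)*T) - T) = -9*((T**2 + T*(5 - T)) - T) = -9*(T**2 - T + T*(5 - T)) = -9*T**2 + 9*T - 9*T*(5 - T))
J(C) = -3060 + 180*C (J(C) = (-36*(-5))*(-17 + C) = 180*(-17 + C) = -3060 + 180*C)
J(-331) - 4334555/(-15550) = (-3060 + 180*(-331)) - 4334555/(-15550) = (-3060 - 59580) - 4334555*(-1/15550) = -62640 + 866911/3110 = -193943489/3110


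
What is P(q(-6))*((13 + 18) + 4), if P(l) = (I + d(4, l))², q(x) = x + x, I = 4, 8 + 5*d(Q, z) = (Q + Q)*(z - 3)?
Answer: 81648/5 ≈ 16330.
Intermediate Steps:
d(Q, z) = -8/5 + 2*Q*(-3 + z)/5 (d(Q, z) = -8/5 + ((Q + Q)*(z - 3))/5 = -8/5 + ((2*Q)*(-3 + z))/5 = -8/5 + (2*Q*(-3 + z))/5 = -8/5 + 2*Q*(-3 + z)/5)
q(x) = 2*x
P(l) = (-12/5 + 8*l/5)² (P(l) = (4 + (-8/5 - 6/5*4 + (⅖)*4*l))² = (4 + (-8/5 - 24/5 + 8*l/5))² = (4 + (-32/5 + 8*l/5))² = (-12/5 + 8*l/5)²)
P(q(-6))*((13 + 18) + 4) = (16*(-3 + 2*(2*(-6)))²/25)*((13 + 18) + 4) = (16*(-3 + 2*(-12))²/25)*(31 + 4) = (16*(-3 - 24)²/25)*35 = ((16/25)*(-27)²)*35 = ((16/25)*729)*35 = (11664/25)*35 = 81648/5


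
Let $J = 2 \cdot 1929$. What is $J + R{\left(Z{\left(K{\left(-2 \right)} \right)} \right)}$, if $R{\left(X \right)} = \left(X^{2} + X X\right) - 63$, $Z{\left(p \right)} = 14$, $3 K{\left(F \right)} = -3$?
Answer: $4187$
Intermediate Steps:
$K{\left(F \right)} = -1$ ($K{\left(F \right)} = \frac{1}{3} \left(-3\right) = -1$)
$J = 3858$
$R{\left(X \right)} = -63 + 2 X^{2}$ ($R{\left(X \right)} = \left(X^{2} + X^{2}\right) - 63 = 2 X^{2} - 63 = -63 + 2 X^{2}$)
$J + R{\left(Z{\left(K{\left(-2 \right)} \right)} \right)} = 3858 - \left(63 - 2 \cdot 14^{2}\right) = 3858 + \left(-63 + 2 \cdot 196\right) = 3858 + \left(-63 + 392\right) = 3858 + 329 = 4187$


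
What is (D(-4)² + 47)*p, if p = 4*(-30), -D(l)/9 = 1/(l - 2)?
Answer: -5910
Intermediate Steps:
D(l) = -9/(-2 + l) (D(l) = -9/(l - 2) = -9/(-2 + l))
p = -120
(D(-4)² + 47)*p = ((-9/(-2 - 4))² + 47)*(-120) = ((-9/(-6))² + 47)*(-120) = ((-9*(-⅙))² + 47)*(-120) = ((3/2)² + 47)*(-120) = (9/4 + 47)*(-120) = (197/4)*(-120) = -5910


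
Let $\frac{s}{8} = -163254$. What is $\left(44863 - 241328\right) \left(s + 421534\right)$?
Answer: $173772899570$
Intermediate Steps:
$s = -1306032$ ($s = 8 \left(-163254\right) = -1306032$)
$\left(44863 - 241328\right) \left(s + 421534\right) = \left(44863 - 241328\right) \left(-1306032 + 421534\right) = \left(-196465\right) \left(-884498\right) = 173772899570$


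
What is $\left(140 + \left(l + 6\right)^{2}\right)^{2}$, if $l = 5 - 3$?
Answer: $41616$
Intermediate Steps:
$l = 2$ ($l = 5 - 3 = 2$)
$\left(140 + \left(l + 6\right)^{2}\right)^{2} = \left(140 + \left(2 + 6\right)^{2}\right)^{2} = \left(140 + 8^{2}\right)^{2} = \left(140 + 64\right)^{2} = 204^{2} = 41616$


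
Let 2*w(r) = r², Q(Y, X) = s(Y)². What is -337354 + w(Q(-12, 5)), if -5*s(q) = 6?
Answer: -210845602/625 ≈ -3.3735e+5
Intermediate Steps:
s(q) = -6/5 (s(q) = -⅕*6 = -6/5)
Q(Y, X) = 36/25 (Q(Y, X) = (-6/5)² = 36/25)
w(r) = r²/2
-337354 + w(Q(-12, 5)) = -337354 + (36/25)²/2 = -337354 + (½)*(1296/625) = -337354 + 648/625 = -210845602/625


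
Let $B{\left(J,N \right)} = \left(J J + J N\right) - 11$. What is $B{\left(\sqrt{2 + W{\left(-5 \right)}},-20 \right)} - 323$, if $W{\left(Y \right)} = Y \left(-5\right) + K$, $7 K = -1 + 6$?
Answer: $- \frac{2144}{7} - \frac{20 \sqrt{1358}}{7} \approx -411.57$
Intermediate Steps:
$K = \frac{5}{7}$ ($K = \frac{-1 + 6}{7} = \frac{1}{7} \cdot 5 = \frac{5}{7} \approx 0.71429$)
$W{\left(Y \right)} = \frac{5}{7} - 5 Y$ ($W{\left(Y \right)} = Y \left(-5\right) + \frac{5}{7} = - 5 Y + \frac{5}{7} = \frac{5}{7} - 5 Y$)
$B{\left(J,N \right)} = -11 + J^{2} + J N$ ($B{\left(J,N \right)} = \left(J^{2} + J N\right) - 11 = -11 + J^{2} + J N$)
$B{\left(\sqrt{2 + W{\left(-5 \right)}},-20 \right)} - 323 = \left(-11 + \left(\sqrt{2 + \left(\frac{5}{7} - -25\right)}\right)^{2} + \sqrt{2 + \left(\frac{5}{7} - -25\right)} \left(-20\right)\right) - 323 = \left(-11 + \left(\sqrt{2 + \left(\frac{5}{7} + 25\right)}\right)^{2} + \sqrt{2 + \left(\frac{5}{7} + 25\right)} \left(-20\right)\right) - 323 = \left(-11 + \left(\sqrt{2 + \frac{180}{7}}\right)^{2} + \sqrt{2 + \frac{180}{7}} \left(-20\right)\right) - 323 = \left(-11 + \left(\sqrt{\frac{194}{7}}\right)^{2} + \sqrt{\frac{194}{7}} \left(-20\right)\right) - 323 = \left(-11 + \left(\frac{\sqrt{1358}}{7}\right)^{2} + \frac{\sqrt{1358}}{7} \left(-20\right)\right) - 323 = \left(-11 + \frac{194}{7} - \frac{20 \sqrt{1358}}{7}\right) - 323 = \left(\frac{117}{7} - \frac{20 \sqrt{1358}}{7}\right) - 323 = - \frac{2144}{7} - \frac{20 \sqrt{1358}}{7}$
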